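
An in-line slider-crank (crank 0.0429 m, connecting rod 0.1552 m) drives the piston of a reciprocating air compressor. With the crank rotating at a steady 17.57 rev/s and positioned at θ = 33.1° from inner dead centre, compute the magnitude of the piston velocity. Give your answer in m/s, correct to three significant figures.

ω = 2π·17.6 = 110.4 rad/s
For an in-line slider-crank, x = r cosθ + √(L² − r² sin²θ), so v = −rω sinθ·[1 + r cosθ/√(L² − r² sin²θ)].
With r = 0.0429 m, L = 0.1552 m, θ = 33.1°: √(L² − r² sin²θ) = 0.15342 m.
v = −0.0429·110.4·0.54610·[1 + 0.0429·0.83772/0.15342] = -3.1922 m/s.
|v| = 3.1922 m/s.

3.19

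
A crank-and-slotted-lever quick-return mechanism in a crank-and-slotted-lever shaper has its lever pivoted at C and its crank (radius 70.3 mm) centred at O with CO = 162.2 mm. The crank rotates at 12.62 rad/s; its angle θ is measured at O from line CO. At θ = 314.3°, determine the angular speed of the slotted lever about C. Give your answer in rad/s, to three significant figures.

3.45

ω = 12.62 rad/s
Crank pin A relative to C: A = (d + r cosθ, r sinθ); lever angle φ = atan2(r sinθ, d + r cosθ).
Differentiating tanφ: φ̇ = rω(d cosθ + r)/(d² + r² + 2dr cosθ).
d² + r² + 2dr cosθ = |CA|² = 0.0471785 m²;  d cosθ + r = +0.18358 m.
|ω_lever| = |0.0703·12.62·+0.18358| / 0.0471785 = 3.4523 rad/s.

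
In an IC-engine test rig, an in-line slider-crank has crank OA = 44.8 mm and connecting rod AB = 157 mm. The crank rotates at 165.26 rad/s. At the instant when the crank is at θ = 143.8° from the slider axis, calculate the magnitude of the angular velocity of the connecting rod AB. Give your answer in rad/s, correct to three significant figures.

38.6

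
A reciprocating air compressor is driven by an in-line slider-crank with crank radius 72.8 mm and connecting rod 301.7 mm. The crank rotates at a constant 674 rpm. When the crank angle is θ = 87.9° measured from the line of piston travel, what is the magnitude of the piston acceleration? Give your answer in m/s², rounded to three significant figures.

76.6

ω = 2π·674/60 = 70.58 rad/s
x(θ) = r cosθ + √(L² − r² sin²θ); with ω constant, a = ω²·d²x/dθ².
d²x/dθ² = −r cosθ − r²(cos2θ)/√u − r⁴ sin²2θ/(4u^{3/2}),  u = L² − r² sin²θ = 0.0857302 m².
Substituting r = 0.0728 m, L = 0.3017 m, θ = 87.9°: d²x/dθ² = +0.015383 m.
a = ω²·d²x/dθ² = (70.58)²·(+0.015383) = +76.633 m/s²;  |a| = 76.633 m/s².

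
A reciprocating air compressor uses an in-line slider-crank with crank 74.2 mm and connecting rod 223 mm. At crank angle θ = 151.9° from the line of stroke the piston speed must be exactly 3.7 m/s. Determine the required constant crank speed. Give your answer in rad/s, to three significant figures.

For an in-line slider-crank, |v_piston| = rω|sinθ|·[1 + r cosθ/√(L² − r² sin²θ)].
With r = 0.0742 m, L = 0.223 m, θ = 151.9°: the bracketed kinematic factor |dx/dθ| = 0.024563 m.
ω = v/|dx/dθ| = 3.7/0.024563 = 150.64 rad/s.

151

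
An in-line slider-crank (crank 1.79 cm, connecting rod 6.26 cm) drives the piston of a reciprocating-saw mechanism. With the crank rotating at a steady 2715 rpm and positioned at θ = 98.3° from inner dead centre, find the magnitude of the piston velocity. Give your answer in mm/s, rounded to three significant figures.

4820

ω = 2π·2715/60 = 284.3 rad/s
For an in-line slider-crank, x = r cosθ + √(L² − r² sin²θ), so v = −rω sinθ·[1 + r cosθ/√(L² − r² sin²θ)].
With r = 0.0179 m, L = 0.0626 m, θ = 98.3°: √(L² − r² sin²θ) = 0.060042 m.
v = −0.0179·284.3·0.98953·[1 + 0.0179·-0.14436/0.060042] = -4.8192 m/s.
|v| = 4.8192 m/s = 4819.2 mm/s.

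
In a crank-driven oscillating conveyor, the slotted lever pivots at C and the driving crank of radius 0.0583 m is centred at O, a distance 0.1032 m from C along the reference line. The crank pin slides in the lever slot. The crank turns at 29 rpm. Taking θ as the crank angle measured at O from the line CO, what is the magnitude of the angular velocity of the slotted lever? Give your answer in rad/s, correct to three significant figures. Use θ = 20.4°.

ω = 3.037 rad/s (from 29 rpm).
Crank pin A relative to C: A = (d + r cosθ, r sinθ); lever angle φ = atan2(r sinθ, d + r cosθ).
Differentiating tanφ: φ̇ = rω(d cosθ + r)/(d² + r² + 2dr cosθ).
d² + r² + 2dr cosθ = |CA|² = 0.0253276 m²;  d cosθ + r = +0.15503 m.
|ω_lever| = |0.0583·3.037·+0.15503| / 0.0253276 = 1.0837 rad/s.

1.08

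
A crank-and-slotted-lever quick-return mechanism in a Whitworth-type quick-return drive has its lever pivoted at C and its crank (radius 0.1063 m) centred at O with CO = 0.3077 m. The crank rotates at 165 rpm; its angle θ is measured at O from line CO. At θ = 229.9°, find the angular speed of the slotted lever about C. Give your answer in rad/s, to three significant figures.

2.64

ω = 17.28 rad/s (from 165 rpm).
Crank pin A relative to C: A = (d + r cosθ, r sinθ); lever angle φ = atan2(r sinθ, d + r cosθ).
Differentiating tanφ: φ̇ = rω(d cosθ + r)/(d² + r² + 2dr cosθ).
d² + r² + 2dr cosθ = |CA|² = 0.0638423 m²;  d cosθ + r = -0.091897 m.
|ω_lever| = |0.1063·17.28·-0.091897| / 0.0638423 = 2.6439 rad/s.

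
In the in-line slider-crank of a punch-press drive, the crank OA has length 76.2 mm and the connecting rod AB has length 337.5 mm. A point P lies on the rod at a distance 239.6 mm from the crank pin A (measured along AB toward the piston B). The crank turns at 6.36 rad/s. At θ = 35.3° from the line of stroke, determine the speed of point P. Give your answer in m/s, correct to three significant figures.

0.337

ω = 6.36 rad/s.  Crank-pin speed |V_A| = rω = 0.48463 m/s, perpendicular to OA.
Rod angle: sinφ = −(r/L) sinθ ⇒ φ = -7.497°; ω_rod = −rω cosθ/√(L²−r²sin²θ) = -1.182 rad/s.
V_P = V_A + ω_rod × AP, with AP = 0.2396 m along the rod.
Components: V_Px = −rω sinθ − a·ω_rod·sinφ = -0.317 m/s;  V_Py = rω cosθ + a·ω_rod·cosφ = +0.11473 m/s.
|V_P| = √(V_Px² + V_Py²) = 0.33712 m/s.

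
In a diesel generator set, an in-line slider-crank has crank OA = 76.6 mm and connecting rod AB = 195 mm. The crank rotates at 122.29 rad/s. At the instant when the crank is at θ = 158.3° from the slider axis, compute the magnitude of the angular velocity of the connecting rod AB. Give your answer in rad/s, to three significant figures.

ω = 122.3 rad/s
The rod makes angle φ with the slider axis where L sinφ = r sinθ; differentiating, L cosφ·φ̇ = r ω cosθ.
L cosφ = √(L² − r² sin²θ) = 0.19293 m.
|ω_rod| = r ω |cosθ| / √(L² − r² sin²θ) = 0.0766·122.3·0.92913/0.19293 = 45.112 rad/s.

45.1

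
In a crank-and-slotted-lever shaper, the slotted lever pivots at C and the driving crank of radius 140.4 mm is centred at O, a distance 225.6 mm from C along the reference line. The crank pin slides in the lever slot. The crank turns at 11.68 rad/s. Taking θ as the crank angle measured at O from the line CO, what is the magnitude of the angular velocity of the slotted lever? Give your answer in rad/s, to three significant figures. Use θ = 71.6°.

3.83

ω = 11.68 rad/s
Crank pin A relative to C: A = (d + r cosθ, r sinθ); lever angle φ = atan2(r sinθ, d + r cosθ).
Differentiating tanφ: φ̇ = rω(d cosθ + r)/(d² + r² + 2dr cosθ).
d² + r² + 2dr cosθ = |CA|² = 0.0906034 m²;  d cosθ + r = +0.21161 m.
|ω_lever| = |0.1404·11.68·+0.21161| / 0.0906034 = 3.83 rad/s.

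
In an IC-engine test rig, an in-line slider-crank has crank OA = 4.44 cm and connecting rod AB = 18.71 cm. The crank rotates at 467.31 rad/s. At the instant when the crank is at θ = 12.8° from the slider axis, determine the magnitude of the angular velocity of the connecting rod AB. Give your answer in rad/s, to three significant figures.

ω = 467.3 rad/s
The rod makes angle φ with the slider axis where L sinφ = r sinθ; differentiating, L cosφ·φ̇ = r ω cosθ.
L cosφ = √(L² − r² sin²θ) = 0.18684 m.
|ω_rod| = r ω |cosθ| / √(L² − r² sin²θ) = 0.0444·467.3·0.97515/0.18684 = 108.29 rad/s.

108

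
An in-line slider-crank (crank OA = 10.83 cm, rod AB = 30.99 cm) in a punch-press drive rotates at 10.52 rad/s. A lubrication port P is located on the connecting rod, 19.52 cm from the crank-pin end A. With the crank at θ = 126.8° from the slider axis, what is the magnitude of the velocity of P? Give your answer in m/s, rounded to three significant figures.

ω = 10.52 rad/s.  Crank-pin speed |V_A| = rω = 1.1393 m/s, perpendicular to OA.
Rod angle: sinφ = −(r/L) sinθ ⇒ φ = -16.250°; ω_rod = −rω cosθ/√(L²−r²sin²θ) = +2.2939 rad/s.
V_P = V_A + ω_rod × AP, with AP = 0.1952 m along the rod.
Components: V_Px = −rω sinθ − a·ω_rod·sinφ = -0.78699 m/s;  V_Py = rω cosθ + a·ω_rod·cosφ = -0.2526 m/s.
|V_P| = √(V_Px² + V_Py²) = 0.82653 m/s.

0.827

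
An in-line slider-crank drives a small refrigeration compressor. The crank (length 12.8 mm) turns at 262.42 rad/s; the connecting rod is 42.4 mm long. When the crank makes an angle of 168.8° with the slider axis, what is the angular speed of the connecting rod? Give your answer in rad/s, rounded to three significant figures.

ω = 262.4 rad/s
The rod makes angle φ with the slider axis where L sinφ = r sinθ; differentiating, L cosφ·φ̇ = r ω cosθ.
L cosφ = √(L² − r² sin²θ) = 0.042327 m.
|ω_rod| = r ω |cosθ| / √(L² − r² sin²θ) = 0.0128·262.4·0.98096/0.042327 = 77.846 rad/s.

77.8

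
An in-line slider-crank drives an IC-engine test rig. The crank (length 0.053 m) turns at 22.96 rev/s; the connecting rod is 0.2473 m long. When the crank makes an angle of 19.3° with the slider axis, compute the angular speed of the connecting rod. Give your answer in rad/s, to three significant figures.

ω = 144.3 rad/s (converted from 22.96 rev/s).
The rod makes angle φ with the slider axis where L sinφ = r sinθ; differentiating, L cosφ·φ̇ = r ω cosθ.
L cosφ = √(L² − r² sin²θ) = 0.24668 m.
|ω_rod| = r ω |cosθ| / √(L² − r² sin²θ) = 0.053·144.3·0.94380/0.24668 = 29.253 rad/s.

29.3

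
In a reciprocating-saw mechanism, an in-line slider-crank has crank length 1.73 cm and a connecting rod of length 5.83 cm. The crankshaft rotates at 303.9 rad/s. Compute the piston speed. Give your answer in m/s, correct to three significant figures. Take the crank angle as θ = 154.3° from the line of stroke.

ω = 303.9 rad/s
For an in-line slider-crank, x = r cosθ + √(L² − r² sin²θ), so v = −rω sinθ·[1 + r cosθ/√(L² − r² sin²θ)].
With r = 0.0173 m, L = 0.0583 m, θ = 154.3°: √(L² − r² sin²θ) = 0.057815 m.
v = −0.0173·303.9·0.43366·[1 + 0.0173·-0.90108/0.057815] = -1.6652 m/s.
|v| = 1.6652 m/s.

1.67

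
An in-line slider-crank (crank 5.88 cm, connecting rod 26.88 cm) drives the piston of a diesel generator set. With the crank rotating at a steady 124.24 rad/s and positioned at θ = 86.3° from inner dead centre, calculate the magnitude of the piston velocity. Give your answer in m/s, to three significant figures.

ω = 124.2 rad/s
For an in-line slider-crank, x = r cosθ + √(L² − r² sin²θ), so v = −rω sinθ·[1 + r cosθ/√(L² − r² sin²θ)].
With r = 0.0588 m, L = 0.2688 m, θ = 86.3°: √(L² − r² sin²θ) = 0.26232 m.
v = −0.0588·124.2·0.99792·[1 + 0.0588·0.06453/0.26232] = -7.3955 m/s.
|v| = 7.3955 m/s.

7.40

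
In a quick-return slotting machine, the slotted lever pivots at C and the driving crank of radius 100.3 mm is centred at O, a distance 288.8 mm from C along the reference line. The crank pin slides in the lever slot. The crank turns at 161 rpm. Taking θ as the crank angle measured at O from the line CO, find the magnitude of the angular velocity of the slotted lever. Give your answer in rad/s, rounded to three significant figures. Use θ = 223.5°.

ω = 16.86 rad/s (from 161 rpm).
Crank pin A relative to C: A = (d + r cosθ, r sinθ); lever angle φ = atan2(r sinθ, d + r cosθ).
Differentiating tanφ: φ̇ = rω(d cosθ + r)/(d² + r² + 2dr cosθ).
d² + r² + 2dr cosθ = |CA|² = 0.0514422 m²;  d cosθ + r = -0.10919 m.
|ω_lever| = |0.1003·16.86·-0.10919| / 0.0514422 = 3.5893 rad/s.

3.59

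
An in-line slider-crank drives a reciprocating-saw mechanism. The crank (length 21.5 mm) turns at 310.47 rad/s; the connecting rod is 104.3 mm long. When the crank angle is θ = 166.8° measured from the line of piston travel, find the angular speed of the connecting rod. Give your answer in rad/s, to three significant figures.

62.4

ω = 310.5 rad/s
The rod makes angle φ with the slider axis where L sinφ = r sinθ; differentiating, L cosφ·φ̇ = r ω cosθ.
L cosφ = √(L² − r² sin²θ) = 0.10418 m.
|ω_rod| = r ω |cosθ| / √(L² − r² sin²θ) = 0.0215·310.5·0.97358/0.10418 = 62.377 rad/s.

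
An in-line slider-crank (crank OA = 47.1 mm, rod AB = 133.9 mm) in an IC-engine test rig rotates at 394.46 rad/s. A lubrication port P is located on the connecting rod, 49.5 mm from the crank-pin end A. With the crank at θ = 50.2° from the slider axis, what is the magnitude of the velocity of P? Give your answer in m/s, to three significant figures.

17.2

ω = 394.5 rad/s.  Crank-pin speed |V_A| = rω = 18.579 m/s, perpendicular to OA.
Rod angle: sinφ = −(r/L) sinθ ⇒ φ = -15.679°; ω_rod = −rω cosθ/√(L²−r²sin²θ) = -92.25 rad/s.
V_P = V_A + ω_rod × AP, with AP = 0.0495 m along the rod.
Components: V_Px = −rω sinθ − a·ω_rod·sinφ = -15.508 m/s;  V_Py = rω cosθ + a·ω_rod·cosφ = +7.4962 m/s.
|V_P| = √(V_Px² + V_Py²) = 17.225 m/s.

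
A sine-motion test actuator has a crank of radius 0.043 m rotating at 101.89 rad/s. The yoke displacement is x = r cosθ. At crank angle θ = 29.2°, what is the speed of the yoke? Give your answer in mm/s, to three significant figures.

ω = 101.9 rad/s
x = r cosθ ⇒ ẋ = −rω sinθ.
|v| = rω|sinθ| = 0.043·101.9·|sin 29.2°| = 2.1374 m/s = 2137.4 mm/s.

2140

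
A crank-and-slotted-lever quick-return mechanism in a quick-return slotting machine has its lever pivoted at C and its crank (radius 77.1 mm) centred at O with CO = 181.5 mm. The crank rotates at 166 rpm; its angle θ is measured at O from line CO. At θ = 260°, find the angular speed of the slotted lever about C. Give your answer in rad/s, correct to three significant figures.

ω = 17.38 rad/s (from 166 rpm).
Crank pin A relative to C: A = (d + r cosθ, r sinθ); lever angle φ = atan2(r sinθ, d + r cosθ).
Differentiating tanφ: φ̇ = rω(d cosθ + r)/(d² + r² + 2dr cosθ).
d² + r² + 2dr cosθ = |CA|² = 0.0340267 m²;  d cosθ + r = +0.045583 m.
|ω_lever| = |0.0771·17.38·+0.045583| / 0.0340267 = 1.7954 rad/s.

1.80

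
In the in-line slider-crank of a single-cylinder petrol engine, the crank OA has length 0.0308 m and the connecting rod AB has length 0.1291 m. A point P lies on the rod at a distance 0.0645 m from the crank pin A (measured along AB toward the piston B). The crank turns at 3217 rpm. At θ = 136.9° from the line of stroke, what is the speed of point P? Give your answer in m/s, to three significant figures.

ω = 336.9 rad/s.  Crank-pin speed |V_A| = rω = 10.376 m/s, perpendicular to OA.
Rod angle: sinφ = −(r/L) sinθ ⇒ φ = -9.382°; ω_rod = −rω cosθ/√(L²−r²sin²θ) = +59.48 rad/s.
V_P = V_A + ω_rod × AP, with AP = 0.0645 m along the rod.
Components: V_Px = −rω sinθ − a·ω_rod·sinφ = -6.4643 m/s;  V_Py = rω cosθ + a·ω_rod·cosφ = -3.791 m/s.
|V_P| = √(V_Px² + V_Py²) = 7.4939 m/s.

7.49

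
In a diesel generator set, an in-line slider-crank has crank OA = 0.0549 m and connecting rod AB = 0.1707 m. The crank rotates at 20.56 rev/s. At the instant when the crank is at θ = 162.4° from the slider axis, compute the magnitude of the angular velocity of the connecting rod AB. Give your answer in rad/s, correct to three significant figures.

39.8

ω = 129.2 rad/s (converted from 20.56 rev/s).
The rod makes angle φ with the slider axis where L sinφ = r sinθ; differentiating, L cosφ·φ̇ = r ω cosθ.
L cosφ = √(L² − r² sin²θ) = 0.16989 m.
|ω_rod| = r ω |cosθ| / √(L² − r² sin²θ) = 0.0549·129.2·0.95319/0.16989 = 39.791 rad/s.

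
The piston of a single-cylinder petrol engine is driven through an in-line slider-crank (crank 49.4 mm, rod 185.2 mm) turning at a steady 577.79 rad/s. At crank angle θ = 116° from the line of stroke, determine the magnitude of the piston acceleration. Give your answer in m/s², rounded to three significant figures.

ω = 577.8 rad/s
x(θ) = r cosθ + √(L² − r² sin²θ); with ω constant, a = ω²·d²x/dθ².
d²x/dθ² = −r cosθ − r²(cos2θ)/√u − r⁴ sin²2θ/(4u^{3/2}),  u = L² − r² sin²θ = 0.0323276 m².
Substituting r = 0.0494 m, L = 0.1852 m, θ = 116°: d²x/dθ² = +0.029853 m.
a = ω²·d²x/dθ² = (577.8)²·(+0.029853) = +9966.1 m/s²;  |a| = 9966.1 m/s².

9970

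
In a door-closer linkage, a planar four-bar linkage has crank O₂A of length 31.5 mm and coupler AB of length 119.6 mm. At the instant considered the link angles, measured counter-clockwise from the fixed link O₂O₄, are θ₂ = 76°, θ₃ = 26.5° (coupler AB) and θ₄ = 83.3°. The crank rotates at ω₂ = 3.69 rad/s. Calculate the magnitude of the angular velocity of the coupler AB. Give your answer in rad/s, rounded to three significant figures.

ω₂ = 3.69 rad/s
Differentiating the loop-closure r₂e^{iθ₂}+r₃e^{iθ₃}=r₁+r₄e^{iθ₄} gives r₂ω₂e^{iθ₂}+r₃ω₃e^{iθ₃}=r₄ω₄e^{iθ₄}.
Eliminating the other unknown: ω₃ = r₂ω₂ sin(θ₄−θ₂) / [r₃ sin(θ₃−θ₄)].
Numerator sine = +0.12706; denominator sine = -0.83676.
Result = 0.0315·3.69·(+0.12706) / (0.1196·(-0.83676)) = -0.14758 rad/s; magnitude 0.14758 rad/s.

0.148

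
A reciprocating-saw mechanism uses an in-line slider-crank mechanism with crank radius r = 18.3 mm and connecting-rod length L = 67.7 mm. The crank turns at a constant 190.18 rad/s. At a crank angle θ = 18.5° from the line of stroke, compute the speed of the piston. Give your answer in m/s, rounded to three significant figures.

ω = 190.2 rad/s
For an in-line slider-crank, x = r cosθ + √(L² − r² sin²θ), so v = −rω sinθ·[1 + r cosθ/√(L² − r² sin²θ)].
With r = 0.0183 m, L = 0.0677 m, θ = 18.5°: √(L² − r² sin²θ) = 0.067451 m.
v = −0.0183·190.2·0.31730·[1 + 0.0183·0.94832/0.067451] = -1.3884 m/s.
|v| = 1.3884 m/s.

1.39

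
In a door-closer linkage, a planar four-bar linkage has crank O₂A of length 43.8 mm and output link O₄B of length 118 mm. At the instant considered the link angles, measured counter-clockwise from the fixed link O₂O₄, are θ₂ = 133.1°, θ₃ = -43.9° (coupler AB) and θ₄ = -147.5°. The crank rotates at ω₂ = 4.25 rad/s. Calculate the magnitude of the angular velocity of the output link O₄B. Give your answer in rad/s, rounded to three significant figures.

0.0849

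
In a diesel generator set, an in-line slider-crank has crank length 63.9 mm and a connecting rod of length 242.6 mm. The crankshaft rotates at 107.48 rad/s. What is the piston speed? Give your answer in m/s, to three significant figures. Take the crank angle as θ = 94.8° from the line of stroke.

6.69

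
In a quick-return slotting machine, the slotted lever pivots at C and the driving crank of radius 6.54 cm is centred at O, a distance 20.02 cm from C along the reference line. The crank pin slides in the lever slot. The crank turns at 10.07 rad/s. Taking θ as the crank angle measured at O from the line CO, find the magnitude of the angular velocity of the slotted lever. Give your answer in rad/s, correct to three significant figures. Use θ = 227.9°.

ω = 10.07 rad/s
Crank pin A relative to C: A = (d + r cosθ, r sinθ); lever angle φ = atan2(r sinθ, d + r cosθ).
Differentiating tanφ: φ̇ = rω(d cosθ + r)/(d² + r² + 2dr cosθ).
d² + r² + 2dr cosθ = |CA|² = 0.0268013 m²;  d cosθ + r = -0.068819 m.
|ω_lever| = |0.0654·10.07·-0.068819| / 0.0268013 = 1.6911 rad/s.

1.69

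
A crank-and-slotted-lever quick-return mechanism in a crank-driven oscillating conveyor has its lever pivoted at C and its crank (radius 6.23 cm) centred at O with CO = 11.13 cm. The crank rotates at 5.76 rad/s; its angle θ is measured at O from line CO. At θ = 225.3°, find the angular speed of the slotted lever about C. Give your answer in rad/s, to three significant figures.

0.881

ω = 5.76 rad/s
Crank pin A relative to C: A = (d + r cosθ, r sinθ); lever angle φ = atan2(r sinθ, d + r cosθ).
Differentiating tanφ: φ̇ = rω(d cosθ + r)/(d² + r² + 2dr cosθ).
d² + r² + 2dr cosθ = |CA|² = 0.00651432 m²;  d cosθ + r = -0.015988 m.
|ω_lever| = |0.0623·5.76·-0.015988| / 0.00651432 = 0.88071 rad/s.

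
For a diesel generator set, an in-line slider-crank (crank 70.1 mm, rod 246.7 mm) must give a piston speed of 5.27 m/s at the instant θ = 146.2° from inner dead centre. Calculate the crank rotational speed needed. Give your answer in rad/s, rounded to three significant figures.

178

For an in-line slider-crank, |v_piston| = rω|sinθ|·[1 + r cosθ/√(L² − r² sin²θ)].
With r = 0.0701 m, L = 0.2467 m, θ = 146.2°: the bracketed kinematic factor |dx/dθ| = 0.029671 m.
ω = v/|dx/dθ| = 5.27/0.029671 = 177.61 rad/s.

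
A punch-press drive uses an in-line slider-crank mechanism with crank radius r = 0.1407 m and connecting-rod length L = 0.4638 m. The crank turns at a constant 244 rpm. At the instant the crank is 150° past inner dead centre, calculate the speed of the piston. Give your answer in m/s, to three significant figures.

1.32

ω = 2π·244/60 = 25.55 rad/s
For an in-line slider-crank, x = r cosθ + √(L² − r² sin²θ), so v = −rω sinθ·[1 + r cosθ/√(L² − r² sin²θ)].
With r = 0.1407 m, L = 0.4638 m, θ = 150°: √(L² − r² sin²θ) = 0.45843 m.
v = −0.1407·25.55·0.50000·[1 + 0.1407·-0.86603/0.45843] = -1.3198 m/s.
|v| = 1.3198 m/s.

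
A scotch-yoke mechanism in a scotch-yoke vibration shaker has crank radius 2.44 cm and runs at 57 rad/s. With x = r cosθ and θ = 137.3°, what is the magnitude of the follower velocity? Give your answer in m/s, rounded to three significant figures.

0.943

ω = 57 rad/s
x = r cosθ ⇒ ẋ = −rω sinθ.
|v| = rω|sinθ| = 0.0244·57·|sin 137.3°| = 0.94318 m/s.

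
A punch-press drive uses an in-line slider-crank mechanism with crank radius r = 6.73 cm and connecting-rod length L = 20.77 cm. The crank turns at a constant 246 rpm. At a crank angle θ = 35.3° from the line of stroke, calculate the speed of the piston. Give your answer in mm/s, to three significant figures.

ω = 2π·246/60 = 25.76 rad/s
For an in-line slider-crank, x = r cosθ + √(L² − r² sin²θ), so v = −rω sinθ·[1 + r cosθ/√(L² − r² sin²θ)].
With r = 0.0673 m, L = 0.2077 m, θ = 35.3°: √(L² − r² sin²θ) = 0.20403 m.
v = −0.0673·25.76·0.57786·[1 + 0.0673·0.81614/0.20403] = -1.2715 m/s.
|v| = 1.2715 m/s = 1271.5 mm/s.

1270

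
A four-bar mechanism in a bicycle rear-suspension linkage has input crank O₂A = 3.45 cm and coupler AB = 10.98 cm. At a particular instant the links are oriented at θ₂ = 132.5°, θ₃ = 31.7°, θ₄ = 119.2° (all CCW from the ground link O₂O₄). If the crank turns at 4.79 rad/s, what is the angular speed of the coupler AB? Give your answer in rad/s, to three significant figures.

0.347

ω₂ = 4.79 rad/s
Differentiating the loop-closure r₂e^{iθ₂}+r₃e^{iθ₃}=r₁+r₄e^{iθ₄} gives r₂ω₂e^{iθ₂}+r₃ω₃e^{iθ₃}=r₄ω₄e^{iθ₄}.
Eliminating the other unknown: ω₃ = r₂ω₂ sin(θ₄−θ₂) / [r₃ sin(θ₃−θ₄)].
Numerator sine = -0.23005; denominator sine = -0.99905.
Result = 0.0345·4.79·(-0.23005) / (0.1098·(-0.99905)) = +0.34657 rad/s; magnitude 0.34657 rad/s.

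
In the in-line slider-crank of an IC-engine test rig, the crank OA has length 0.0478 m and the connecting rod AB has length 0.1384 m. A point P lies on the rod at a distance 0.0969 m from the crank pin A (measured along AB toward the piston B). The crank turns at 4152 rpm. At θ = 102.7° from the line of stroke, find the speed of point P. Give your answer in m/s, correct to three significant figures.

ω = 434.8 rad/s.  Crank-pin speed |V_A| = rω = 20.783 m/s, perpendicular to OA.
Rod angle: sinφ = −(r/L) sinθ ⇒ φ = -19.690°; ω_rod = −rω cosθ/√(L²−r²sin²θ) = +35.064 rad/s.
V_P = V_A + ω_rod × AP, with AP = 0.0969 m along the rod.
Components: V_Px = −rω sinθ − a·ω_rod·sinφ = -19.13 m/s;  V_Py = rω cosθ + a·ω_rod·cosφ = -1.3701 m/s.
|V_P| = √(V_Px² + V_Py²) = 19.179 m/s.

19.2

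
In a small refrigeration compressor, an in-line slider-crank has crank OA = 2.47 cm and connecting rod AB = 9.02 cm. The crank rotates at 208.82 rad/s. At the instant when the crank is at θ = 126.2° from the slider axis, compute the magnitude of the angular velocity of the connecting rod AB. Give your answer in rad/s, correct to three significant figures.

ω = 208.8 rad/s
The rod makes angle φ with the slider axis where L sinφ = r sinθ; differentiating, L cosφ·φ̇ = r ω cosθ.
L cosφ = √(L² − r² sin²θ) = 0.08797 m.
|ω_rod| = r ω |cosθ| / √(L² − r² sin²θ) = 0.0247·208.8·0.59061/0.08797 = 34.628 rad/s.

34.6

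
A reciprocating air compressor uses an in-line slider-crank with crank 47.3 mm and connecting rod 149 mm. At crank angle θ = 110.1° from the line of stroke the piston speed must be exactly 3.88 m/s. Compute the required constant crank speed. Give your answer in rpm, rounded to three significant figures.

942

For an in-line slider-crank, |v_piston| = rω|sinθ|·[1 + r cosθ/√(L² − r² sin²θ)].
With r = 0.0473 m, L = 0.149 m, θ = 110.1°: the bracketed kinematic factor |dx/dθ| = 0.039342 m.
ω = v/|dx/dθ| = 3.88/0.039342 = 98.621 rad/s.
N = 60ω/(2π) = 941.76 rpm.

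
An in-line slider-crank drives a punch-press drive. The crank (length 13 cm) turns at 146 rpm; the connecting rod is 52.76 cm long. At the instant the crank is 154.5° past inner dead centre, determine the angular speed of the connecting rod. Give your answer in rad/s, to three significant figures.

3.42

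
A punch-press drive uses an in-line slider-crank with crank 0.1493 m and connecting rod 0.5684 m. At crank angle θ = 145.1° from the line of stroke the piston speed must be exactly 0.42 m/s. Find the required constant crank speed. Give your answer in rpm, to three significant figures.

For an in-line slider-crank, |v_piston| = rω|sinθ|·[1 + r cosθ/√(L² − r² sin²θ)].
With r = 0.1493 m, L = 0.5684 m, θ = 145.1°: the bracketed kinematic factor |dx/dθ| = 0.066808 m.
ω = v/|dx/dθ| = 0.42/0.066808 = 6.2867 rad/s.
N = 60ω/(2π) = 60.033 rpm.

60.0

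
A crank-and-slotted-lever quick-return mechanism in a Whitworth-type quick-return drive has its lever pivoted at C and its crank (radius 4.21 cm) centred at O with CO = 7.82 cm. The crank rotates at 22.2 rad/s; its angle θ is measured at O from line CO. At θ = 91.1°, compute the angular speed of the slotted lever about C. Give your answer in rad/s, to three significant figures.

ω = 22.2 rad/s
Crank pin A relative to C: A = (d + r cosθ, r sinθ); lever angle φ = atan2(r sinθ, d + r cosθ).
Differentiating tanφ: φ̇ = rω(d cosθ + r)/(d² + r² + 2dr cosθ).
d² + r² + 2dr cosθ = |CA|² = 0.00776125 m²;  d cosθ + r = +0.040599 m.
|ω_lever| = |0.0421·22.2·+0.040599| / 0.00776125 = 4.889 rad/s.

4.89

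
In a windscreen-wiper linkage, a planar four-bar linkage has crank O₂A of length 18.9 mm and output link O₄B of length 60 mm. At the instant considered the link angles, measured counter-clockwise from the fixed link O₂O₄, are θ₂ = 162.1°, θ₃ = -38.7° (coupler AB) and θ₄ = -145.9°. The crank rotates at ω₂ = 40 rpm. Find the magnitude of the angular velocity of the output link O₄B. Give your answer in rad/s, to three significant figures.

0.490

ω₂ = 4.189 rad/s (from 40 rpm).
Differentiating the loop-closure r₂e^{iθ₂}+r₃e^{iθ₃}=r₁+r₄e^{iθ₄} gives r₂ω₂e^{iθ₂}+r₃ω₃e^{iθ₃}=r₄ω₄e^{iθ₄}.
Eliminating the other unknown: ω₄ = r₂ω₂ sin(θ₂−θ₃) / [r₄ sin(θ₄−θ₃)].
Numerator sine = -0.35511; denominator sine = -0.95528.
Result = 0.0189·4.189·(-0.35511) / (0.06·(-0.95528)) = +0.49049 rad/s; magnitude 0.49049 rad/s.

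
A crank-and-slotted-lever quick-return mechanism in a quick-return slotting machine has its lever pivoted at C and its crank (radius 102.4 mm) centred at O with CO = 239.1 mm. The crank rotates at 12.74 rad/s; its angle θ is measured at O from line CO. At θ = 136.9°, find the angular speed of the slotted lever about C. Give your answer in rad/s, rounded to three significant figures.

ω = 12.74 rad/s
Crank pin A relative to C: A = (d + r cosθ, r sinθ); lever angle φ = atan2(r sinθ, d + r cosθ).
Differentiating tanφ: φ̇ = rω(d cosθ + r)/(d² + r² + 2dr cosθ).
d² + r² + 2dr cosθ = |CA|² = 0.0319002 m²;  d cosθ + r = -0.072182 m.
|ω_lever| = |0.1024·12.74·-0.072182| / 0.0319002 = 2.9519 rad/s.

2.95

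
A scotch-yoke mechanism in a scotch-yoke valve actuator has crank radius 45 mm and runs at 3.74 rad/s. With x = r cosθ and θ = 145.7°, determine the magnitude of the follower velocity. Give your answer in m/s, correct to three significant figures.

ω = 3.74 rad/s
x = r cosθ ⇒ ẋ = −rω sinθ.
|v| = rω|sinθ| = 0.045·3.74·|sin 145.7°| = 0.094841 m/s.

0.0948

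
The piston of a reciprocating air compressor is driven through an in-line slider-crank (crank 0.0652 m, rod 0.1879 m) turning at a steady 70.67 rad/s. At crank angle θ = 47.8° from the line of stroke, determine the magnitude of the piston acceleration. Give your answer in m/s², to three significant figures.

211

ω = 70.67 rad/s
x(θ) = r cosθ + √(L² − r² sin²θ); with ω constant, a = ω²·d²x/dθ².
d²x/dθ² = −r cosθ − r²(cos2θ)/√u − r⁴ sin²2θ/(4u^{3/2}),  u = L² − r² sin²θ = 0.0329735 m².
Substituting r = 0.0652 m, L = 0.1879 m, θ = 47.8°: d²x/dθ² = -0.042259 m.
a = ω²·d²x/dθ² = (70.67)²·(-0.042259) = -211.05 m/s²;  |a| = 211.05 m/s².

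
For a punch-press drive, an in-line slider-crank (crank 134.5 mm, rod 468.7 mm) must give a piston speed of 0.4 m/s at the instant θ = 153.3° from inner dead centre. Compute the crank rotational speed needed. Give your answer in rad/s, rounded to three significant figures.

For an in-line slider-crank, |v_piston| = rω|sinθ|·[1 + r cosθ/√(L² − r² sin²θ)].
With r = 0.1345 m, L = 0.4687 m, θ = 153.3°: the bracketed kinematic factor |dx/dθ| = 0.04481 m.
ω = v/|dx/dθ| = 0.4/0.04481 = 8.9266 rad/s.

8.93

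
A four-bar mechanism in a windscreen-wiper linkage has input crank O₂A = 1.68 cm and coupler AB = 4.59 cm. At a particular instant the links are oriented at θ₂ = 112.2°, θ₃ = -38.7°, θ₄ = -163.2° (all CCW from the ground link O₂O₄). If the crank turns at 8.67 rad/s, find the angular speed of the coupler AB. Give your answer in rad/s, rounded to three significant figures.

ω₂ = 8.67 rad/s
Differentiating the loop-closure r₂e^{iθ₂}+r₃e^{iθ₃}=r₁+r₄e^{iθ₄} gives r₂ω₂e^{iθ₂}+r₃ω₃e^{iθ₃}=r₄ω₄e^{iθ₄}.
Eliminating the other unknown: ω₃ = r₂ω₂ sin(θ₄−θ₂) / [r₃ sin(θ₃−θ₄)].
Numerator sine = +0.99556; denominator sine = +0.82413.
Result = 0.0168·8.67·(+0.99556) / (0.0459·(+0.82413)) = +3.8335 rad/s; magnitude 3.8335 rad/s.

3.83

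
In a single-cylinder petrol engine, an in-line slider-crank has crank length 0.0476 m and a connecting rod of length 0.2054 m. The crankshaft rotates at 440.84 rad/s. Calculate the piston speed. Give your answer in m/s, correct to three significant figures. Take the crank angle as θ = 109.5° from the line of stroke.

18.2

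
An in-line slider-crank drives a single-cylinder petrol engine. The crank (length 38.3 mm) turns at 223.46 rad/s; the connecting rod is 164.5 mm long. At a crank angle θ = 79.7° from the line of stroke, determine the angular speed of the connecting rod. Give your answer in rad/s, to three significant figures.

ω = 223.5 rad/s
The rod makes angle φ with the slider axis where L sinφ = r sinθ; differentiating, L cosφ·φ̇ = r ω cosθ.
L cosφ = √(L² − r² sin²θ) = 0.16013 m.
|ω_rod| = r ω |cosθ| / √(L² − r² sin²θ) = 0.0383·223.5·0.17880/0.16013 = 9.5568 rad/s.

9.56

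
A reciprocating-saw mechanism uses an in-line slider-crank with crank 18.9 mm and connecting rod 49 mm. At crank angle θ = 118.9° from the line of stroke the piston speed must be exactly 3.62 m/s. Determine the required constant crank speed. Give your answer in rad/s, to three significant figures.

273

For an in-line slider-crank, |v_piston| = rω|sinθ|·[1 + r cosθ/√(L² − r² sin²θ)].
With r = 0.0189 m, L = 0.049 m, θ = 118.9°: the bracketed kinematic factor |dx/dθ| = 0.013269 m.
ω = v/|dx/dθ| = 3.62/0.013269 = 272.81 rad/s.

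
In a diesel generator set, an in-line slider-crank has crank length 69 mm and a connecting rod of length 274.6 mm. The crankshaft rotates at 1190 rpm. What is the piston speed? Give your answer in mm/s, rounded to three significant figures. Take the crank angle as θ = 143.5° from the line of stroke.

4070

ω = 2π·1190/60 = 124.6 rad/s
For an in-line slider-crank, x = r cosθ + √(L² − r² sin²θ), so v = −rω sinθ·[1 + r cosθ/√(L² − r² sin²θ)].
With r = 0.069 m, L = 0.2746 m, θ = 143.5°: √(L² − r² sin²θ) = 0.27152 m.
v = −0.069·124.6·0.59482·[1 + 0.069·-0.80386/0.27152] = -4.0698 m/s.
|v| = 4.0698 m/s = 4069.8 mm/s.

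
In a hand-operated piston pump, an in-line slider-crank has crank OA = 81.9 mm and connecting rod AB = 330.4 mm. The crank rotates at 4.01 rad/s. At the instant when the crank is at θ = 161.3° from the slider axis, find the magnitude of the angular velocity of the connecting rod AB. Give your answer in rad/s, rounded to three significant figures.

ω = 4.01 rad/s
The rod makes angle φ with the slider axis where L sinφ = r sinθ; differentiating, L cosφ·φ̇ = r ω cosθ.
L cosφ = √(L² − r² sin²θ) = 0.32935 m.
|ω_rod| = r ω |cosθ| / √(L² − r² sin²θ) = 0.0819·4.01·0.94721/0.32935 = 0.94452 rad/s.

0.945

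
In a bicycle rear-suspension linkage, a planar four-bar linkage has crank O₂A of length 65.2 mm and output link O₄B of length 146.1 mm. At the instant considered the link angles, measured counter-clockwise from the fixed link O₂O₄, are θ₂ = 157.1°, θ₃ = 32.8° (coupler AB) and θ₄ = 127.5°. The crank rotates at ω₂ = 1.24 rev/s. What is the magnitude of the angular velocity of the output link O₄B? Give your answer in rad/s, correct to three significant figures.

ω₂ = 7.791 rad/s (from 1.24 rev/s).
Differentiating the loop-closure r₂e^{iθ₂}+r₃e^{iθ₃}=r₁+r₄e^{iθ₄} gives r₂ω₂e^{iθ₂}+r₃ω₃e^{iθ₃}=r₄ω₄e^{iθ₄}.
Eliminating the other unknown: ω₄ = r₂ω₂ sin(θ₂−θ₃) / [r₄ sin(θ₄−θ₃)].
Numerator sine = +0.82610; denominator sine = +0.99664.
Result = 0.0652·7.791·(+0.82610) / (0.1461·(+0.99664)) = +2.882 rad/s; magnitude 2.882 rad/s.

2.88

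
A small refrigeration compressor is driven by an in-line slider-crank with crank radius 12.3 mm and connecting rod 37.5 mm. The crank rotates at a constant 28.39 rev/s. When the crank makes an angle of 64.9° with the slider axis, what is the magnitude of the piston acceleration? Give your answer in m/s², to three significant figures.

ω = 2π·28.4 = 178.4 rad/s
x(θ) = r cosθ + √(L² − r² sin²θ); with ω constant, a = ω²·d²x/dθ².
d²x/dθ² = −r cosθ − r²(cos2θ)/√u − r⁴ sin²2θ/(4u^{3/2}),  u = L² − r² sin²θ = 0.00128218 m².
Substituting r = 0.0123 m, L = 0.0375 m, θ = 64.9°: d²x/dθ² = -0.0025867 m.
a = ω²·d²x/dθ² = (178.4)²·(-0.0025867) = -82.307 m/s²;  |a| = 82.307 m/s².

82.3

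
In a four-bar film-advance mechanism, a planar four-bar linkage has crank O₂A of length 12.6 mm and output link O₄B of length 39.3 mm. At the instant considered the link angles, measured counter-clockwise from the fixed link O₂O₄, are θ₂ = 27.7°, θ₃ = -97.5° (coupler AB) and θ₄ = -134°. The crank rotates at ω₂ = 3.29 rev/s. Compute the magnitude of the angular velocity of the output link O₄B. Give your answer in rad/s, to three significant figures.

9.10

ω₂ = 20.67 rad/s (from 3.29 rev/s).
Differentiating the loop-closure r₂e^{iθ₂}+r₃e^{iθ₃}=r₁+r₄e^{iθ₄} gives r₂ω₂e^{iθ₂}+r₃ω₃e^{iθ₃}=r₄ω₄e^{iθ₄}.
Eliminating the other unknown: ω₄ = r₂ω₂ sin(θ₂−θ₃) / [r₄ sin(θ₄−θ₃)].
Numerator sine = +0.81714; denominator sine = -0.59482.
Result = 0.0126·20.67·(+0.81714) / (0.0393·(-0.59482)) = -9.1047 rad/s; magnitude 9.1047 rad/s.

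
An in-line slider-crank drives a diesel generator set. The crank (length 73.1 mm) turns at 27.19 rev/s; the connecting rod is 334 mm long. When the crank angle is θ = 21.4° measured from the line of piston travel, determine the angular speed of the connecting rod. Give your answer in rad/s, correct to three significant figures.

ω = 170.8 rad/s (converted from 27.19 rev/s).
The rod makes angle φ with the slider axis where L sinφ = r sinθ; differentiating, L cosφ·φ̇ = r ω cosθ.
L cosφ = √(L² − r² sin²θ) = 0.33293 m.
|ω_rod| = r ω |cosθ| / √(L² − r² sin²θ) = 0.0731·170.8·0.93106/0.33293 = 34.924 rad/s.

34.9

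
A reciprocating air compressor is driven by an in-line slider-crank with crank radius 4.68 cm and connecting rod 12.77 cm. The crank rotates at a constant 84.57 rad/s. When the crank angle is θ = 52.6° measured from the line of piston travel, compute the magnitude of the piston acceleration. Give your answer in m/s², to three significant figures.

ω = 84.57 rad/s
x(θ) = r cosθ + √(L² − r² sin²θ); with ω constant, a = ω²·d²x/dθ².
d²x/dθ² = −r cosθ − r²(cos2θ)/√u − r⁴ sin²2θ/(4u^{3/2}),  u = L² − r² sin²θ = 0.014925 m².
Substituting r = 0.0468 m, L = 0.1277 m, θ = 52.6°: d²x/dθ² = -0.024337 m.
a = ω²·d²x/dθ² = (84.57)²·(-0.024337) = -174.06 m/s²;  |a| = 174.06 m/s².

174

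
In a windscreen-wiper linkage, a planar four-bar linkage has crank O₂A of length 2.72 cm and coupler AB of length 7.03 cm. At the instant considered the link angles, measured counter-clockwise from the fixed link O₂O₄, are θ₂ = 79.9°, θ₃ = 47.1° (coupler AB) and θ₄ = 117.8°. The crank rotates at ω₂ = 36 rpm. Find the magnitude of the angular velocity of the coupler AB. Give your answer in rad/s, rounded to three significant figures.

ω₂ = 3.77 rad/s (from 36 rpm).
Differentiating the loop-closure r₂e^{iθ₂}+r₃e^{iθ₃}=r₁+r₄e^{iθ₄} gives r₂ω₂e^{iθ₂}+r₃ω₃e^{iθ₃}=r₄ω₄e^{iθ₄}.
Eliminating the other unknown: ω₃ = r₂ω₂ sin(θ₄−θ₂) / [r₃ sin(θ₃−θ₄)].
Numerator sine = +0.61429; denominator sine = -0.94380.
Result = 0.0272·3.77·(+0.61429) / (0.0703·(-0.94380)) = -0.94937 rad/s; magnitude 0.94937 rad/s.

0.949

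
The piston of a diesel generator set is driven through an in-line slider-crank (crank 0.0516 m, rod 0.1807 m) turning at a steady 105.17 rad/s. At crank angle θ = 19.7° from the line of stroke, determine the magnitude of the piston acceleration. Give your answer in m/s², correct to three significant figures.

ω = 105.2 rad/s
x(θ) = r cosθ + √(L² − r² sin²θ); with ω constant, a = ω²·d²x/dθ².
d²x/dθ² = −r cosθ − r²(cos2θ)/√u − r⁴ sin²2θ/(4u^{3/2}),  u = L² − r² sin²θ = 0.0323499 m².
Substituting r = 0.0516 m, L = 0.1807 m, θ = 19.7°: d²x/dθ² = -0.060142 m.
a = ω²·d²x/dθ² = (105.2)²·(-0.060142) = -665.21 m/s²;  |a| = 665.21 m/s².

665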